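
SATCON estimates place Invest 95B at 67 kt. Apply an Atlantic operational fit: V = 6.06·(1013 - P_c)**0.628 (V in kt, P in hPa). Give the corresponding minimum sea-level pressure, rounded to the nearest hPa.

967 hPa

ΔP = (V / 6.06)^(1/0.628) = (67/6.06)^1.592.
67/6.06 = 11.056; 11.056^1.592 ≈ 45.90 hPa.
P_c = 1013 − 45.90 = 967.10 ≈ 967 hPa.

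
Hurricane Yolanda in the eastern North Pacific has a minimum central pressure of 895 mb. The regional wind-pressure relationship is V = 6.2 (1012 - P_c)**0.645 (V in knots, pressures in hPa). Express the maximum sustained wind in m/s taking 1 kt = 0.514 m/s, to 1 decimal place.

ΔP = 1012 − 895 = 117 mb.
V ≈ 6.2 × 117^0.645 = 6.2 × 21.576 ≈ 133.774 kt.
133.774 × 0.514 ≈ 68.76 m/s → 68.8 m/s.

68.8 m/s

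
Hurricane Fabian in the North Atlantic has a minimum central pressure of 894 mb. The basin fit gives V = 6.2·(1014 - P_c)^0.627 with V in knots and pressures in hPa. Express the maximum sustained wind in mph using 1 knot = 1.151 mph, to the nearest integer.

144 mph

ΔP = 1014 − 894 = 120 mb.
V ≈ 6.2 × 120^0.627 = 6.2 × 20.121 ≈ 124.749 kt.
124.749 × 1.151 ≈ 143.59 mph → 144 mph.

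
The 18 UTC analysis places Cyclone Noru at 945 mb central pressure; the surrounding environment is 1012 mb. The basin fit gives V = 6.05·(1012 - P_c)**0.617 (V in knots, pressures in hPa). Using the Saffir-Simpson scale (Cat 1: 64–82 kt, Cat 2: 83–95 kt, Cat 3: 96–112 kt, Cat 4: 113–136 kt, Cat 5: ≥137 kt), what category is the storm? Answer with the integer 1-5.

ΔP = 1012 − 945 = 67 mb.
V ≈ 6.05 × 67^0.617 = 6.05 × 13.39 ≈ 81 kt.
81 kt falls in the Category 1 band.

1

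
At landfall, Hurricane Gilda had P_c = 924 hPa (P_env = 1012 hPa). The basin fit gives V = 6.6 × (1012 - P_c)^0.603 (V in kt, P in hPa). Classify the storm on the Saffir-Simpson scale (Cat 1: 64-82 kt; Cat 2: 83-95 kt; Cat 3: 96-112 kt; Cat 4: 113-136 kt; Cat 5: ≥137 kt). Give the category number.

3

ΔP = 1012 − 924 = 88 hPa.
V ≈ 6.6 × 88^0.603 = 6.6 × 14.88 ≈ 98 kt.
98 kt falls in the Category 3 band.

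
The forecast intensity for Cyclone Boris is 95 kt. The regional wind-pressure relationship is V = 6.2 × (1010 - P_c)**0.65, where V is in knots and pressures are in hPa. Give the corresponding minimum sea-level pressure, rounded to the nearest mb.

ΔP = (V / 6.2)^(1/0.65) = (95/6.2)^1.538.
95/6.2 = 15.323; 15.323^1.538 ≈ 66.62 mb.
P_c = 1010 − 66.62 = 943.38 ≈ 943 mb.

943 mb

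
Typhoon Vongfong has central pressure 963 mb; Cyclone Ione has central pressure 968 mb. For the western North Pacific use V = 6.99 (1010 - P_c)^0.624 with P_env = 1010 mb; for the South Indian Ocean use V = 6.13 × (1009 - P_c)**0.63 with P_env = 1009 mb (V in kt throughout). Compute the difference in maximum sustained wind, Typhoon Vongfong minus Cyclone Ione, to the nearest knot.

Typhoon Vongfong: ΔP = 47; V ≈ 6.99 × 47^0.624 ≈ 77.24 kt.
Cyclone Ione: ΔP = 41; V ≈ 6.13 × 41^0.63 ≈ 63.61 kt.
Difference ≈ 77.24 − 63.61 = 13.63 → 14 kt.

14 kt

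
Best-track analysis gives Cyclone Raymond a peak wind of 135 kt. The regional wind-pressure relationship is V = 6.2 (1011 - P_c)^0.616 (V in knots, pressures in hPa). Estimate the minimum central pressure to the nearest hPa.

862 hPa

ΔP = (V / 6.2)^(1/0.616) = (135/6.2)^1.623.
135/6.2 = 21.774; 21.774^1.623 ≈ 148.59 hPa.
P_c = 1011 − 148.59 = 862.41 ≈ 862 hPa.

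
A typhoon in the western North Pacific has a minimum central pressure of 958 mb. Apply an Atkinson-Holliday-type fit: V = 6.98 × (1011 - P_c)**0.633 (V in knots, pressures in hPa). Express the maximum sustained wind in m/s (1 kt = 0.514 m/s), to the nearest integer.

44 m/s

ΔP = 1011 − 958 = 53 mb.
V ≈ 6.98 × 53^0.633 = 6.98 × 12.344 ≈ 86.163 kt.
86.163 × 0.514 ≈ 44.29 m/s → 44 m/s.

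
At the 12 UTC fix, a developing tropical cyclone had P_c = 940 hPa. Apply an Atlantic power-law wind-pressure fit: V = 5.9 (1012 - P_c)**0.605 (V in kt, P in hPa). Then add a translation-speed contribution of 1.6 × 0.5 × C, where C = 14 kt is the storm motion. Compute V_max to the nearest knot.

90 kt

ΔP = 1012 − 940 = 72 hPa.
72^0.605 ≈ 13.295.
V ≈ 5.9 × 13.295 ≈ 78.4 kt.
Translation term: 1.6 × 0.5 × 14 = 11.2 kt.
Corrected V ≈ 89.6 kt → 90 kt.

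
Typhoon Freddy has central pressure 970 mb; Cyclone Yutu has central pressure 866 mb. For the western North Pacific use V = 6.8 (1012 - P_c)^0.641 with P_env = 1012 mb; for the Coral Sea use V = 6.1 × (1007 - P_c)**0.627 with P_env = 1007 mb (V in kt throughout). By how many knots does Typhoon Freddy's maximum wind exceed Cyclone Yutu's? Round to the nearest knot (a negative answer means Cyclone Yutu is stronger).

-61 kt

Typhoon Freddy: ΔP = 42; V ≈ 6.8 × 42^0.641 ≈ 74.65 kt.
Cyclone Yutu: ΔP = 141; V ≈ 6.1 × 141^0.627 ≈ 135.80 kt.
Difference ≈ 74.65 − 135.80 = -61.15 → -61 kt.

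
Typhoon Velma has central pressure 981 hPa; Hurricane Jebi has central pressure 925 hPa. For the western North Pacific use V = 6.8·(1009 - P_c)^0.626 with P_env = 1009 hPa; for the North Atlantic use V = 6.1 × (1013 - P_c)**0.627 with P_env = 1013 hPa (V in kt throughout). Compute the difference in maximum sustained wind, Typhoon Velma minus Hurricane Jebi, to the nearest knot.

Typhoon Velma: ΔP = 28; V ≈ 6.8 × 28^0.626 ≈ 54.76 kt.
Hurricane Jebi: ΔP = 88; V ≈ 6.1 × 88^0.627 ≈ 101.05 kt.
Difference ≈ 54.76 − 101.05 = -46.29 → -46 kt.

-46 kt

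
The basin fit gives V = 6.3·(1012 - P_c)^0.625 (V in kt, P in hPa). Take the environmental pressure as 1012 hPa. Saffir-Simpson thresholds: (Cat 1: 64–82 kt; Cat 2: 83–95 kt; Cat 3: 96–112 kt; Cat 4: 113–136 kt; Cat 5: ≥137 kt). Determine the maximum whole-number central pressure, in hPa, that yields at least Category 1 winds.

971 hPa

Category 1 begins at V = 64 kt.
Required ΔP = (64/6.3)^(1/0.625) = 10.159^1.600 ≈ 40.83 hPa.
P_c ≤ 1012 − 40.83 = 971.17, so the highest integer P_c is 971 hPa.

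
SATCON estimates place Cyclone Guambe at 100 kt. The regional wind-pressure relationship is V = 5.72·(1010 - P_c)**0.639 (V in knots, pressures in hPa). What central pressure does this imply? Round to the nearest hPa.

ΔP = (V / 5.72)^(1/0.639) = (100/5.72)^1.565.
100/5.72 = 17.483; 17.483^1.565 ≈ 88.03 hPa.
P_c = 1010 − 88.03 = 921.97 ≈ 922 hPa.

922 hPa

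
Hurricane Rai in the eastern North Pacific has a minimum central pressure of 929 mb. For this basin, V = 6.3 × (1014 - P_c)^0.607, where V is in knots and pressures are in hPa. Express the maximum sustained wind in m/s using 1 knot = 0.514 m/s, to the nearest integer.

ΔP = 1014 − 929 = 85 mb.
V ≈ 6.3 × 85^0.607 = 6.3 × 14.831 ≈ 93.432 kt.
93.432 × 0.514 ≈ 48.02 m/s → 48 m/s.

48 m/s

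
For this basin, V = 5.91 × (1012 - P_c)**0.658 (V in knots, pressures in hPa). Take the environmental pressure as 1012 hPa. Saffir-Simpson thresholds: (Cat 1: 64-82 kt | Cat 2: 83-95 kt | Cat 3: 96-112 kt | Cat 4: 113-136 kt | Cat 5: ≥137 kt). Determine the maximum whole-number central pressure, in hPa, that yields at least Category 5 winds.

Category 5 begins at V = 137 kt.
Required ΔP = (137/5.91)^(1/0.658) = 23.181^1.520 ≈ 118.76 hPa.
P_c ≤ 1012 − 118.76 = 893.24, so the highest integer P_c is 893 hPa.

893 hPa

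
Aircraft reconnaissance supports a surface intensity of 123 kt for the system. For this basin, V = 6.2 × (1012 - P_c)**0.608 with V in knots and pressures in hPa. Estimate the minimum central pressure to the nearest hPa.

ΔP = (V / 6.2)^(1/0.608) = (123/6.2)^1.645.
123/6.2 = 19.839; 19.839^1.645 ≈ 136.17 hPa.
P_c = 1012 − 136.17 = 875.83 ≈ 876 hPa.

876 hPa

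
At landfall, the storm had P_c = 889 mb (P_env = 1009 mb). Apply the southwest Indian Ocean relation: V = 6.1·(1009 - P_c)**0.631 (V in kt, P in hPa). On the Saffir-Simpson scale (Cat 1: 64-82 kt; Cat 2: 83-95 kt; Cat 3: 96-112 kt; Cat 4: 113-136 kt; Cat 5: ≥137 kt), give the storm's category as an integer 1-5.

ΔP = 1009 − 889 = 120 mb.
V ≈ 6.1 × 120^0.631 = 6.1 × 20.51 ≈ 125 kt.
125 kt falls in the Category 4 band.

4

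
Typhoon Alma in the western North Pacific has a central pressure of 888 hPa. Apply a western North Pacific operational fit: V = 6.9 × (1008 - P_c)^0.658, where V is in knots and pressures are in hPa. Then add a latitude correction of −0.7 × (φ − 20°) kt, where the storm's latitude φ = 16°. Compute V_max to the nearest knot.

ΔP = 1008 − 888 = 120 hPa.
120^0.658 ≈ 23.340.
V ≈ 6.9 × 23.340 ≈ 161.0 kt.
Latitude correction: −0.7 × (16 − 20) = 2.8 kt.
Corrected V ≈ 163.8 kt → 164 kt.

164 kt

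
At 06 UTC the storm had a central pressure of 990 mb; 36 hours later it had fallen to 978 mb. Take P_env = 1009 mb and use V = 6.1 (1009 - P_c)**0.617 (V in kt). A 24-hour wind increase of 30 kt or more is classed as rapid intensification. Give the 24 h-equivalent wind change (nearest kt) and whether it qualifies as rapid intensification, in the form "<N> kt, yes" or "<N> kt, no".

V₁: ΔP = 19, V ≈ 6.1 × 19^0.617 ≈ 37.53 kt.
V₂: ΔP = 31, V ≈ 6.1 × 31^0.617 ≈ 50.76 kt.
ΔV over 36 h = 13.23 kt → 24 h equivalent = 13.23 × 24/36 ≈ 8.82 kt.
9 kt < 30 kt ⇒ not rapid intensification.

9 kt, no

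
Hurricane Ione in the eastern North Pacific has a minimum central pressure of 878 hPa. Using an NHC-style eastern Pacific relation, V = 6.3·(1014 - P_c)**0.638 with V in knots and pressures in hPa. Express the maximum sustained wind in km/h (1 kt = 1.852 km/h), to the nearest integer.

268 km/h

ΔP = 1014 − 878 = 136 hPa.
V ≈ 6.3 × 136^0.638 = 6.3 × 22.972 ≈ 144.723 kt.
144.723 × 1.852 ≈ 268.03 km/h → 268 km/h.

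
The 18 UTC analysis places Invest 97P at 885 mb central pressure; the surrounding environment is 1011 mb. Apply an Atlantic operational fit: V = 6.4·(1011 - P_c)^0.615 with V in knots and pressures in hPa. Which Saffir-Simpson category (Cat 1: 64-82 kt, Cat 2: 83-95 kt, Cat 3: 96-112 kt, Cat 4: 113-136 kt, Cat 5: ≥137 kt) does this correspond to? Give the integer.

ΔP = 1011 − 885 = 126 mb.
V ≈ 6.4 × 126^0.615 = 6.4 × 19.58 ≈ 125 kt.
125 kt falls in the Category 4 band.

4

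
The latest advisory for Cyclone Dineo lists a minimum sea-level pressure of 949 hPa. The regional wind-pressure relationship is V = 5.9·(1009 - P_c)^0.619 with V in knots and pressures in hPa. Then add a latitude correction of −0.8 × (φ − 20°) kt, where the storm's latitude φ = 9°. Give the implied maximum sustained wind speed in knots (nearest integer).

ΔP = 1009 − 949 = 60 hPa.
60^0.619 ≈ 12.609.
V ≈ 5.9 × 12.609 ≈ 74.4 kt.
Latitude correction: −0.8 × (9 − 20) = 8.8 kt.
Corrected V ≈ 83.2 kt → 83 kt.

83 kt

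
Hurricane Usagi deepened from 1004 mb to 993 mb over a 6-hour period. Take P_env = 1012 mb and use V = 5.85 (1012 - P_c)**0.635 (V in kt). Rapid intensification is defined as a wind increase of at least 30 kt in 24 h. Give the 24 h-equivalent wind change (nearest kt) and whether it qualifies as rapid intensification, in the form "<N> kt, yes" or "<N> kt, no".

V₁: ΔP = 8, V ≈ 5.85 × 8^0.635 ≈ 21.91 kt.
V₂: ΔP = 19, V ≈ 5.85 × 19^0.635 ≈ 37.95 kt.
ΔV over 6 h = 16.04 kt → 24 h equivalent = 16.04 × 24/6 ≈ 64.16 kt.
64 kt ≥ 30 kt ⇒ rapid intensification.

64 kt, yes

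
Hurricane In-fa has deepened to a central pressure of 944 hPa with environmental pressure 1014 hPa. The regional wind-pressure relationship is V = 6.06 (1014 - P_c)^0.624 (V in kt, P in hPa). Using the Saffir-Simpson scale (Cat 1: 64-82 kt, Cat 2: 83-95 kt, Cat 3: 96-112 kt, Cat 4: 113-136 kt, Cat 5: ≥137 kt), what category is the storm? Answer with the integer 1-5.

2

ΔP = 1014 − 944 = 70 hPa.
V ≈ 6.06 × 70^0.624 = 6.06 × 14.17 ≈ 86 kt.
86 kt falls in the Category 2 band.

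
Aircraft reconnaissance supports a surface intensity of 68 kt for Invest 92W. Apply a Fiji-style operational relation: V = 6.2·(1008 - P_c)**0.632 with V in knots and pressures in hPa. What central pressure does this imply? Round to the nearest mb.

964 mb

ΔP = (V / 6.2)^(1/0.632) = (68/6.2)^1.582.
68/6.2 = 10.968; 10.968^1.582 ≈ 44.23 mb.
P_c = 1008 − 44.23 = 963.77 ≈ 964 mb.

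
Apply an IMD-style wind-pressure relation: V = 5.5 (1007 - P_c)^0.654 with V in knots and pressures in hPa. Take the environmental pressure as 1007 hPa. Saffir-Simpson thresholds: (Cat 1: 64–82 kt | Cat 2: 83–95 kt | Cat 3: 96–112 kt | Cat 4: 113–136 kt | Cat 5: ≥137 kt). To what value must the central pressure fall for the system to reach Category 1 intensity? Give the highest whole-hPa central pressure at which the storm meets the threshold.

964 hPa

Category 1 begins at V = 64 kt.
Required ΔP = (64/5.5)^(1/0.654) = 11.636^1.529 ≈ 42.63 hPa.
P_c ≤ 1007 − 42.63 = 964.37, so the highest integer P_c is 964 hPa.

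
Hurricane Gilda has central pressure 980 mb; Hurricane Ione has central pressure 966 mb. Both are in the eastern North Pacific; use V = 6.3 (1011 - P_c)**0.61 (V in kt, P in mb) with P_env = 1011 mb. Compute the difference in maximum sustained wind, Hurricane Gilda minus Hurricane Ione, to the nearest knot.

-13 kt

Hurricane Gilda: ΔP = 31; V ≈ 6.3 × 31^0.61 ≈ 51.18 kt.
Hurricane Ione: ΔP = 45; V ≈ 6.3 × 45^0.61 ≈ 64.24 kt.
Difference ≈ 51.18 − 64.24 = -13.06 → -13 kt.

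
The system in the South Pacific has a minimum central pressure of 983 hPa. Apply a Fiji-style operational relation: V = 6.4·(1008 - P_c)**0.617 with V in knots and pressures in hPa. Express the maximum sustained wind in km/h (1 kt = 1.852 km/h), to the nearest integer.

ΔP = 1008 − 983 = 25 hPa.
V ≈ 6.4 × 25^0.617 = 6.4 × 7.287 ≈ 46.635 kt.
46.635 × 1.852 ≈ 86.37 km/h → 86 km/h.

86 km/h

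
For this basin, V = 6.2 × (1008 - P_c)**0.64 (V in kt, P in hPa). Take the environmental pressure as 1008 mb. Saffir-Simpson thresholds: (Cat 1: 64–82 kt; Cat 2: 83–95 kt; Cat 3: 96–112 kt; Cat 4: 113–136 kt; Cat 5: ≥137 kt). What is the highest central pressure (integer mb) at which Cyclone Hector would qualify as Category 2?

Category 2 begins at V = 83 kt.
Required ΔP = (83/6.2)^(1/0.64) = 13.387^1.562 ≈ 57.60 mb.
P_c ≤ 1008 − 57.60 = 950.40, so the highest integer P_c is 950 mb.

950 mb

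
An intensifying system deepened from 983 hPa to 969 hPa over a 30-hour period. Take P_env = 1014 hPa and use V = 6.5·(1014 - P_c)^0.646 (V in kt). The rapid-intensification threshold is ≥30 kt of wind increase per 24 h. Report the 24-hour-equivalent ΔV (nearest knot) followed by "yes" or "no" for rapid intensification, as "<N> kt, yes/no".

13 kt, no

V₁: ΔP = 31, V ≈ 6.5 × 31^0.646 ≈ 59.75 kt.
V₂: ΔP = 45, V ≈ 6.5 × 45^0.646 ≈ 76.01 kt.
ΔV over 30 h = 16.26 kt → 24 h equivalent = 16.26 × 24/30 ≈ 13.01 kt.
13 kt < 30 kt ⇒ not rapid intensification.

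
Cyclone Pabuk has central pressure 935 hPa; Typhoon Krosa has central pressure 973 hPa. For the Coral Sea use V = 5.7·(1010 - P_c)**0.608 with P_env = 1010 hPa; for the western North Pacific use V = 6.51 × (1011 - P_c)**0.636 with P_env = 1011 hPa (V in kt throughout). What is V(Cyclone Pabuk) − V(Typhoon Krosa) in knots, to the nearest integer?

Cyclone Pabuk: ΔP = 75; V ≈ 5.7 × 75^0.608 ≈ 78.69 kt.
Typhoon Krosa: ΔP = 38; V ≈ 6.51 × 38^0.636 ≈ 65.81 kt.
Difference ≈ 78.69 − 65.81 = 12.88 → 13 kt.

13 kt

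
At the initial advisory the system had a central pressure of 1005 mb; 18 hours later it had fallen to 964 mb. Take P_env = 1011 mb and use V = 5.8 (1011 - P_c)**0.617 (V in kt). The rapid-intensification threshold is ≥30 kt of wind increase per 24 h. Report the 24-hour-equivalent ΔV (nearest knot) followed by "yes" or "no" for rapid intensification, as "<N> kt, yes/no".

60 kt, yes

V₁: ΔP = 6, V ≈ 5.8 × 6^0.617 ≈ 17.52 kt.
V₂: ΔP = 47, V ≈ 5.8 × 47^0.617 ≈ 62.39 kt.
ΔV over 18 h = 44.87 kt → 24 h equivalent = 44.87 × 24/18 ≈ 59.83 kt.
60 kt ≥ 30 kt ⇒ rapid intensification.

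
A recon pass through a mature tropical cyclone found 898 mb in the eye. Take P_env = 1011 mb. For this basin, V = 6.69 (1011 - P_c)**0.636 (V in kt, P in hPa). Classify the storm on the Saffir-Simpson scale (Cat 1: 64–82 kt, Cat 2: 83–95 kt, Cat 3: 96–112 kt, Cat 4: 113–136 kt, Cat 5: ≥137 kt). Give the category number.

4

ΔP = 1011 − 898 = 113 mb.
V ≈ 6.69 × 113^0.636 = 6.69 × 20.22 ≈ 135 kt.
135 kt falls in the Category 4 band.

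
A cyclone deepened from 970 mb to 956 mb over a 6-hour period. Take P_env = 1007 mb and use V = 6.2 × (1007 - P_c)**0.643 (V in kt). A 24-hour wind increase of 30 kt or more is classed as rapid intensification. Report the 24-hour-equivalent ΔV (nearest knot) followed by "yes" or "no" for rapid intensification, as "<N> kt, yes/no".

58 kt, yes

V₁: ΔP = 37, V ≈ 6.2 × 37^0.643 ≈ 63.20 kt.
V₂: ΔP = 51, V ≈ 6.2 × 51^0.643 ≈ 77.69 kt.
ΔV over 6 h = 14.49 kt → 24 h equivalent = 14.49 × 24/6 ≈ 57.96 kt.
58 kt ≥ 30 kt ⇒ rapid intensification.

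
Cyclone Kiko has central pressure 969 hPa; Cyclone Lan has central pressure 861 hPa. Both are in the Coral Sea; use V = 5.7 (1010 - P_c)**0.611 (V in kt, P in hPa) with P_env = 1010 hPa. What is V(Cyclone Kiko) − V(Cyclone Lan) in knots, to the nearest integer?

-66 kt

Cyclone Kiko: ΔP = 41; V ≈ 5.7 × 41^0.611 ≈ 55.12 kt.
Cyclone Lan: ΔP = 149; V ≈ 5.7 × 149^0.611 ≈ 121.25 kt.
Difference ≈ 55.12 − 121.25 = -66.13 → -66 kt.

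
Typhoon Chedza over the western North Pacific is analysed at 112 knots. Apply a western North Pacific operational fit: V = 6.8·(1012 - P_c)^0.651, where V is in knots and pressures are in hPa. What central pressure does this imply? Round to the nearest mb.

938 mb

ΔP = (V / 6.8)^(1/0.651) = (112/6.8)^1.536.
112/6.8 = 16.471; 16.471^1.536 ≈ 73.96 mb.
P_c = 1012 − 73.96 = 938.04 ≈ 938 mb.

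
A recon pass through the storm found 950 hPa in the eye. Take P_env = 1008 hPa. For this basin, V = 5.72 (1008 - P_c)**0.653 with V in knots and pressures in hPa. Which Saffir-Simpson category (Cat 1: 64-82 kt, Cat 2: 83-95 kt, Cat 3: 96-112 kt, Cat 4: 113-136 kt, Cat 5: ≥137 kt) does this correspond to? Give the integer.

1

ΔP = 1008 − 950 = 58 hPa.
V ≈ 5.72 × 58^0.653 = 5.72 × 14.17 ≈ 81 kt.
81 kt falls in the Category 1 band.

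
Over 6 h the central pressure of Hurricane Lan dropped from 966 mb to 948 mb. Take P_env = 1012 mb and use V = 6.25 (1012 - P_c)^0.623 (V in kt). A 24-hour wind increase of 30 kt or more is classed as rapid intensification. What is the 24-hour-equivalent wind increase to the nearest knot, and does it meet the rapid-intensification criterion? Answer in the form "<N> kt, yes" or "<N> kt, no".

62 kt, yes

V₁: ΔP = 46, V ≈ 6.25 × 46^0.623 ≈ 67.89 kt.
V₂: ΔP = 64, V ≈ 6.25 × 64^0.623 ≈ 83.39 kt.
ΔV over 6 h = 15.50 kt → 24 h equivalent = 15.50 × 24/6 ≈ 62.00 kt.
62 kt ≥ 30 kt ⇒ rapid intensification.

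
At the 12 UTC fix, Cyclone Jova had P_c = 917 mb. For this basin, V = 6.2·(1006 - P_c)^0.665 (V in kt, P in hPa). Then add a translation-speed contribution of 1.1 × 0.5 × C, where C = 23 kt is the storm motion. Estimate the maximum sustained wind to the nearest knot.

135 kt

ΔP = 1006 − 917 = 89 mb.
89^0.665 ≈ 19.785.
V ≈ 6.2 × 19.785 ≈ 122.7 kt.
Translation term: 1.1 × 0.5 × 23 = 12.65 kt.
Corrected V ≈ 135.35 kt → 135 kt.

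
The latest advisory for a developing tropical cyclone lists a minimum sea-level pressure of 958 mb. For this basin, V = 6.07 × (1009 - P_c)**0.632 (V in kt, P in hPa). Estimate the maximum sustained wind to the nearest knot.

ΔP = 1009 − 958 = 51 mb.
51^0.632 ≈ 12.000.
V ≈ 6.07 × 12.000 ≈ 72.8 kt.

73 kt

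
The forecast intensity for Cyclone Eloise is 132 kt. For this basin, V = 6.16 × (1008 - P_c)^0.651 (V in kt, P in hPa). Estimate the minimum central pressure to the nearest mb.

ΔP = (V / 6.16)^(1/0.651) = (132/6.16)^1.536.
132/6.16 = 21.429; 21.429^1.536 ≈ 110.80 mb.
P_c = 1008 − 110.80 = 897.20 ≈ 897 mb.

897 mb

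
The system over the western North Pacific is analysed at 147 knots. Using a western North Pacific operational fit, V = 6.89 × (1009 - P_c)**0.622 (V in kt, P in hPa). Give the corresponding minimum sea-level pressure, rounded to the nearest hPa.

ΔP = (V / 6.89)^(1/0.622) = (147/6.89)^1.608.
147/6.89 = 21.335; 21.335^1.608 ≈ 137.03 hPa.
P_c = 1009 − 137.03 = 871.97 ≈ 872 hPa.

872 hPa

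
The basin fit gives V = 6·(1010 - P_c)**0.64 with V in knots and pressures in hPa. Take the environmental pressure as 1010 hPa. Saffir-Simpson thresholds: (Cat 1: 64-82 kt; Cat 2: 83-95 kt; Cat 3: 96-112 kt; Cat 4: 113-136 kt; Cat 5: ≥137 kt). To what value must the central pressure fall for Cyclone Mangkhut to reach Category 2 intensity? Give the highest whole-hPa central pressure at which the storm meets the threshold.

Category 2 begins at V = 83 kt.
Required ΔP = (83/6)^(1/0.64) = 13.833^1.562 ≈ 60.63 hPa.
P_c ≤ 1010 − 60.63 = 949.37, so the highest integer P_c is 949 hPa.

949 hPa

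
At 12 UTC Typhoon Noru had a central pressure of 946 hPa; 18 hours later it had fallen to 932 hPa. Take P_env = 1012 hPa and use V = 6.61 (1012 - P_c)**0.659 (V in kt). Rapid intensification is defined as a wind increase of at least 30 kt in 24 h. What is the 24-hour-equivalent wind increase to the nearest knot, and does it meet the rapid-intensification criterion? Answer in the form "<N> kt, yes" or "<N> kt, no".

19 kt, no

V₁: ΔP = 66, V ≈ 6.61 × 66^0.659 ≈ 104.54 kt.
V₂: ΔP = 80, V ≈ 6.61 × 80^0.659 ≈ 118.67 kt.
ΔV over 18 h = 14.13 kt → 24 h equivalent = 14.13 × 24/18 ≈ 18.84 kt.
19 kt < 30 kt ⇒ not rapid intensification.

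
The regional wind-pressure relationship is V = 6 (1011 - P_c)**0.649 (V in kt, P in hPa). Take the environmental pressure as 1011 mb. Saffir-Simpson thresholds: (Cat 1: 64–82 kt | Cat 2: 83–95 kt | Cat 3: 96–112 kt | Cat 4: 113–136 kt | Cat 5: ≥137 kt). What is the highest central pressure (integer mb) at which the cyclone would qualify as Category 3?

Category 3 begins at V = 96 kt.
Required ΔP = (96/6)^(1/0.649) = 16.000^1.541 ≈ 71.67 mb.
P_c ≤ 1011 − 71.67 = 939.33, so the highest integer P_c is 939 mb.

939 mb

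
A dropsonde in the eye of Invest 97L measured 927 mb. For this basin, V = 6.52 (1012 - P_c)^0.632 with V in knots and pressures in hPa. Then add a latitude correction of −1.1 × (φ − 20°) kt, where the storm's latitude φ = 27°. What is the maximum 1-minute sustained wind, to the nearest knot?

ΔP = 1012 − 927 = 85 mb.
85^0.632 ≈ 16.573.
V ≈ 6.52 × 16.573 ≈ 108.1 kt.
Latitude correction: −1.1 × (27 − 20) = -7.7 kt.
Corrected V ≈ 100.4 kt → 100 kt.

100 kt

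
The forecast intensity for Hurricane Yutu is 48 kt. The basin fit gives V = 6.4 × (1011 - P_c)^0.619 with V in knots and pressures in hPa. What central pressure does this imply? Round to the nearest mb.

ΔP = (V / 6.4)^(1/0.619) = (48/6.4)^1.616.
48/6.4 = 7.500; 7.500^1.616 ≈ 25.92 mb.
P_c = 1011 − 25.92 = 985.08 ≈ 985 mb.

985 mb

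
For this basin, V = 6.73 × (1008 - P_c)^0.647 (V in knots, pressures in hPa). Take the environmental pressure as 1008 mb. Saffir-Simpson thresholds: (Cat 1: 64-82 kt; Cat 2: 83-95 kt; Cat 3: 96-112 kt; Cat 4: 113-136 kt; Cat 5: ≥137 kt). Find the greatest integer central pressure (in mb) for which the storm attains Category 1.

Category 1 begins at V = 64 kt.
Required ΔP = (64/6.73)^(1/0.647) = 9.510^1.546 ≈ 32.50 mb.
P_c ≤ 1008 − 32.50 = 975.50, so the highest integer P_c is 975 mb.

975 mb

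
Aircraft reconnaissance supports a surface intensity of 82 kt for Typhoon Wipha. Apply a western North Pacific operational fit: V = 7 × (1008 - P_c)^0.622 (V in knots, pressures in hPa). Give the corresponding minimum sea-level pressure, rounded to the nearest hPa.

956 hPa

ΔP = (V / 7)^(1/0.622) = (82/7)^1.608.
82/7 = 11.714; 11.714^1.608 ≈ 52.26 hPa.
P_c = 1008 − 52.26 = 955.74 ≈ 956 hPa.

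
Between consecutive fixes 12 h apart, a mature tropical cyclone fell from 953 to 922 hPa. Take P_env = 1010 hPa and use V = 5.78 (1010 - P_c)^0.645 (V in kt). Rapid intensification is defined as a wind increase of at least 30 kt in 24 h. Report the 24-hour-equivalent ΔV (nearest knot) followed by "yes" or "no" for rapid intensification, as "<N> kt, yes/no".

51 kt, yes

V₁: ΔP = 57, V ≈ 5.78 × 57^0.645 ≈ 78.43 kt.
V₂: ΔP = 88, V ≈ 5.78 × 88^0.645 ≈ 103.78 kt.
ΔV over 12 h = 25.35 kt → 24 h equivalent = 25.35 × 24/12 ≈ 50.70 kt.
51 kt ≥ 30 kt ⇒ rapid intensification.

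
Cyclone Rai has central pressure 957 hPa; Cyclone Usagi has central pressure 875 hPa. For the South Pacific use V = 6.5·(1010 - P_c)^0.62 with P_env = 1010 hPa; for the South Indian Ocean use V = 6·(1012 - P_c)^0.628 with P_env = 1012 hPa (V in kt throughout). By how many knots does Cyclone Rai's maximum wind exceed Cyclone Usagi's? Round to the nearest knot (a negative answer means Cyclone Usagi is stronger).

Cyclone Rai: ΔP = 53; V ≈ 6.5 × 53^0.62 ≈ 76.20 kt.
Cyclone Usagi: ΔP = 137; V ≈ 6 × 137^0.628 ≈ 131.83 kt.
Difference ≈ 76.20 − 131.83 = -55.63 → -56 kt.

-56 kt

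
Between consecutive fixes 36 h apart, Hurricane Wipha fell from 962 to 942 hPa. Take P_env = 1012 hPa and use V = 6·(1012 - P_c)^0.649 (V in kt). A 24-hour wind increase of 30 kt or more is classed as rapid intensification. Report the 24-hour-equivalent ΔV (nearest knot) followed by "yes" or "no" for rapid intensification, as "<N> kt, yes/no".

V₁: ΔP = 50, V ≈ 6 × 50^0.649 ≈ 75.99 kt.
V₂: ΔP = 70, V ≈ 6 × 70^0.649 ≈ 94.54 kt.
ΔV over 36 h = 18.55 kt → 24 h equivalent = 18.55 × 24/36 ≈ 12.37 kt.
12 kt < 30 kt ⇒ not rapid intensification.

12 kt, no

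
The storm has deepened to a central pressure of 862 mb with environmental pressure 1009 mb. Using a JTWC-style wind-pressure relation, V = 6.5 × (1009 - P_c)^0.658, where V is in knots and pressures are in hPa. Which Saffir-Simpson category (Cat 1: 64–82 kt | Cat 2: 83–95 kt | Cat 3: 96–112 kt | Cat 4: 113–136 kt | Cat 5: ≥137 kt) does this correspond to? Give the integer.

5

ΔP = 1009 − 862 = 147 mb.
V ≈ 6.5 × 147^0.658 = 6.5 × 26.67 ≈ 173 kt.
173 kt falls in the Category 5 band.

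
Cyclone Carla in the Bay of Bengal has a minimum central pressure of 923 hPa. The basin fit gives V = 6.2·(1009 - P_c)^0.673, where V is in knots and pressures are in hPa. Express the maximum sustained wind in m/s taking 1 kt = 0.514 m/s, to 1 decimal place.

63.9 m/s

ΔP = 1009 − 923 = 86 hPa.
V ≈ 6.2 × 86^0.673 = 6.2 × 20.041 ≈ 124.254 kt.
124.254 × 0.514 ≈ 63.87 m/s → 63.9 m/s.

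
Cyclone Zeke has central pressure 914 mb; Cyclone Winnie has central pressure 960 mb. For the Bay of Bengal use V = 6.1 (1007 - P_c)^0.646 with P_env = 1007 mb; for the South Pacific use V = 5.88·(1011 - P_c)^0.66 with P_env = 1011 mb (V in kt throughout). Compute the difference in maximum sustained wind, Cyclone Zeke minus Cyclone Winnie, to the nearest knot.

35 kt

Cyclone Zeke: ΔP = 93; V ≈ 6.1 × 93^0.646 ≈ 114.02 kt.
Cyclone Winnie: ΔP = 51; V ≈ 5.88 × 51^0.66 ≈ 78.77 kt.
Difference ≈ 114.02 − 78.77 = 35.25 → 35 kt.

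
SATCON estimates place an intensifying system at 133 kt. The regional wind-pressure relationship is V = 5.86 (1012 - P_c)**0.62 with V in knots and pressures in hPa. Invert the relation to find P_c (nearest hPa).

ΔP = (V / 5.86)^(1/0.62) = (133/5.86)^1.613.
133/5.86 = 22.696; 22.696^1.613 ≈ 153.82 hPa.
P_c = 1012 − 153.82 = 858.18 ≈ 858 hPa.

858 hPa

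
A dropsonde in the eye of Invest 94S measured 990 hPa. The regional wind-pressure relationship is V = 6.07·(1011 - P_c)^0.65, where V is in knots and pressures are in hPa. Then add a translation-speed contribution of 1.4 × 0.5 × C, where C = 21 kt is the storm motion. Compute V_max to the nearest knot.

ΔP = 1011 − 990 = 21 hPa.
21^0.65 ≈ 7.235.
V ≈ 6.07 × 7.235 ≈ 43.9 kt.
Translation term: 1.4 × 0.5 × 21 = 14.7 kt.
Corrected V ≈ 58.6 kt → 59 kt.

59 kt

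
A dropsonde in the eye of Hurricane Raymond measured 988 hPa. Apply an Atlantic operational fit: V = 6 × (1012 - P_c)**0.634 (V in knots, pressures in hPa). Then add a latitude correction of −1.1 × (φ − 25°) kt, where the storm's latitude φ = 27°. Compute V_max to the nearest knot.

43 kt

ΔP = 1012 − 988 = 24 hPa.
24^0.634 ≈ 7.500.
V ≈ 6 × 7.500 ≈ 45.0 kt.
Latitude correction: −1.1 × (27 − 25) = -2.2 kt.
Corrected V ≈ 42.8 kt → 43 kt.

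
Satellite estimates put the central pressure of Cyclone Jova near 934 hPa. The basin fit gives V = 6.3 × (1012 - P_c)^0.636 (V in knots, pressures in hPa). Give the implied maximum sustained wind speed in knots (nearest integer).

101 kt

ΔP = 1012 − 934 = 78 hPa.
78^0.636 ≈ 15.972.
V ≈ 6.3 × 15.972 ≈ 100.6 kt.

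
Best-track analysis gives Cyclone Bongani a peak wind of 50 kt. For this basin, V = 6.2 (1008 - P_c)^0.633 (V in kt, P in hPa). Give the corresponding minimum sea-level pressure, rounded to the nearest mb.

ΔP = (V / 6.2)^(1/0.633) = (50/6.2)^1.580.
50/6.2 = 8.065; 8.065^1.580 ≈ 27.05 mb.
P_c = 1008 − 27.05 = 980.95 ≈ 981 mb.

981 mb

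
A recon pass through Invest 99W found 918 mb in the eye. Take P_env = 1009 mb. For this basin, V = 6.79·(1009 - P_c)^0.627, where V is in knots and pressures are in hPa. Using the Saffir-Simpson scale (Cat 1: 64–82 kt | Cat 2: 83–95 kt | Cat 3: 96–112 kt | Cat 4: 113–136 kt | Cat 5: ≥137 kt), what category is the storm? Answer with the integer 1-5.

ΔP = 1009 − 918 = 91 mb.
V ≈ 6.79 × 91^0.627 = 6.79 × 16.92 ≈ 115 kt.
115 kt falls in the Category 4 band.

4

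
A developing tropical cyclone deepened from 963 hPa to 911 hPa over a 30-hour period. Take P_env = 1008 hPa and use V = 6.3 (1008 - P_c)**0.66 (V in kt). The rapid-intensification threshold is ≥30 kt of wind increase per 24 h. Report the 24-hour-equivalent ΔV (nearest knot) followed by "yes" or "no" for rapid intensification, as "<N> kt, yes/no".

V₁: ΔP = 45, V ≈ 6.3 × 45^0.66 ≈ 77.71 kt.
V₂: ΔP = 97, V ≈ 6.3 × 97^0.66 ≈ 129.01 kt.
ΔV over 30 h = 51.30 kt → 24 h equivalent = 51.30 × 24/30 ≈ 41.04 kt.
41 kt ≥ 30 kt ⇒ rapid intensification.

41 kt, yes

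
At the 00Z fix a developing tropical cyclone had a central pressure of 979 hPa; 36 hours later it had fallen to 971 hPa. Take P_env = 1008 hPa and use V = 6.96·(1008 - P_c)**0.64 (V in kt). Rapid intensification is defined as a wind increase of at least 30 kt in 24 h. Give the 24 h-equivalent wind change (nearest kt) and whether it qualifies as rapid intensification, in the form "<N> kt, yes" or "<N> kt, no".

V₁: ΔP = 29, V ≈ 6.96 × 29^0.64 ≈ 60.05 kt.
V₂: ΔP = 37, V ≈ 6.96 × 37^0.64 ≈ 70.19 kt.
ΔV over 36 h = 10.14 kt → 24 h equivalent = 10.14 × 24/36 ≈ 6.76 kt.
7 kt < 30 kt ⇒ not rapid intensification.

7 kt, no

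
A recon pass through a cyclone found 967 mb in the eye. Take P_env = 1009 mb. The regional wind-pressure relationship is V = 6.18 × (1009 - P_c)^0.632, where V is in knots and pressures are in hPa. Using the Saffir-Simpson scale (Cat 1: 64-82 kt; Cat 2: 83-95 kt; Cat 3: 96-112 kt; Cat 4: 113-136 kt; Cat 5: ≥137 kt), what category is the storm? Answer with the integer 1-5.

1

ΔP = 1009 − 967 = 42 mb.
V ≈ 6.18 × 42^0.632 = 6.18 × 10.61 ≈ 66 kt.
66 kt falls in the Category 1 band.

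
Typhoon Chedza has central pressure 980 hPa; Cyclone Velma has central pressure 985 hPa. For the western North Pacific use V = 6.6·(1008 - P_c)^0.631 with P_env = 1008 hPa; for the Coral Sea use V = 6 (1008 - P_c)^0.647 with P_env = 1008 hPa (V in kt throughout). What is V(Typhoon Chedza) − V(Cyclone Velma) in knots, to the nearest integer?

8 kt

Typhoon Chedza: ΔP = 28; V ≈ 6.6 × 28^0.631 ≈ 54.04 kt.
Cyclone Velma: ΔP = 23; V ≈ 6 × 23^0.647 ≈ 45.62 kt.
Difference ≈ 54.04 − 45.62 = 8.42 → 8 kt.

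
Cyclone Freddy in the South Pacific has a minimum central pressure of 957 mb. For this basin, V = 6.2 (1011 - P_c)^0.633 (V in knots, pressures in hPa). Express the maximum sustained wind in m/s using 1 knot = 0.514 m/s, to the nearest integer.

ΔP = 1011 − 957 = 54 mb.
V ≈ 6.2 × 54^0.633 = 6.2 × 12.491 ≈ 77.446 kt.
77.446 × 0.514 ≈ 39.81 m/s → 40 m/s.

40 m/s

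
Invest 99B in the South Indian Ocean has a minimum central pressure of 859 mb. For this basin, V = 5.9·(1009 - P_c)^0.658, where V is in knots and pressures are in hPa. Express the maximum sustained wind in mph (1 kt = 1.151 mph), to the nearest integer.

ΔP = 1009 − 859 = 150 mb.
V ≈ 5.9 × 150^0.658 = 5.9 × 27.031 ≈ 159.485 kt.
159.485 × 1.151 ≈ 183.57 mph → 184 mph.

184 mph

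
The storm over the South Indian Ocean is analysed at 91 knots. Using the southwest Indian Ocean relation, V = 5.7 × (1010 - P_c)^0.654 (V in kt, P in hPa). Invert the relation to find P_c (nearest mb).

ΔP = (V / 5.7)^(1/0.654) = (91/5.7)^1.529.
91/5.7 = 15.965; 15.965^1.529 ≈ 69.14 mb.
P_c = 1010 − 69.14 = 940.86 ≈ 941 mb.

941 mb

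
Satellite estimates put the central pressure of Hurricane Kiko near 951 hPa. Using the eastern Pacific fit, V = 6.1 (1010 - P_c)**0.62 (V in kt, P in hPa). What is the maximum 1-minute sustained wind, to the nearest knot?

76 kt

ΔP = 1010 − 951 = 59 hPa.
59^0.62 ≈ 12.529.
V ≈ 6.1 × 12.529 ≈ 76.4 kt.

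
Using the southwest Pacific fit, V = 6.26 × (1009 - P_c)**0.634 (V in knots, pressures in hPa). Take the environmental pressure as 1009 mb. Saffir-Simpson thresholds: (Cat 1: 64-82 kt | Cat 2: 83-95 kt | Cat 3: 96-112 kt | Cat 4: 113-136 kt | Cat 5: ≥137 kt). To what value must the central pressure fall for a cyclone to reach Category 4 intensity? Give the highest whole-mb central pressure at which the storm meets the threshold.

Category 4 begins at V = 113 kt.
Required ΔP = (113/6.26)^(1/0.634) = 18.051^1.577 ≈ 95.91 mb.
P_c ≤ 1009 − 95.91 = 913.09, so the highest integer P_c is 913 mb.

913 mb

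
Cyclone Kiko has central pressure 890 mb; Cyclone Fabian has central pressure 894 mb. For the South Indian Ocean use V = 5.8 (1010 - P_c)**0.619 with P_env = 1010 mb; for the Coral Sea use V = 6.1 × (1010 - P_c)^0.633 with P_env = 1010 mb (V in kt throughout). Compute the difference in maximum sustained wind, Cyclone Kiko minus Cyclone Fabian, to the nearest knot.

Cyclone Kiko: ΔP = 120; V ≈ 5.8 × 120^0.619 ≈ 112.32 kt.
Cyclone Fabian: ΔP = 116; V ≈ 6.1 × 116^0.633 ≈ 123.63 kt.
Difference ≈ 112.32 − 123.63 = -11.31 → -11 kt.

-11 kt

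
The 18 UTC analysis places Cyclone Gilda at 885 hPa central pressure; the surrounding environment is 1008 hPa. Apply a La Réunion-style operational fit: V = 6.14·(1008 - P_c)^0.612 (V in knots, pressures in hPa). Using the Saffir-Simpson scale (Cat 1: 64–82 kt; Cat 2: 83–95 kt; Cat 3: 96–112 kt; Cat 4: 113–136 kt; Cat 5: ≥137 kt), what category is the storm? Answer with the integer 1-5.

ΔP = 1008 − 885 = 123 hPa.
V ≈ 6.14 × 123^0.612 = 6.14 × 19.01 ≈ 117 kt.
117 kt falls in the Category 4 band.

4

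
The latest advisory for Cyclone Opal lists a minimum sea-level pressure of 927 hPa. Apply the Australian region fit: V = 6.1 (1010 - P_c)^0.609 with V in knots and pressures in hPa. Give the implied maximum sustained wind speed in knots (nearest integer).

90 kt

ΔP = 1010 − 927 = 83 hPa.
83^0.609 ≈ 14.748.
V ≈ 6.1 × 14.748 ≈ 90.0 kt.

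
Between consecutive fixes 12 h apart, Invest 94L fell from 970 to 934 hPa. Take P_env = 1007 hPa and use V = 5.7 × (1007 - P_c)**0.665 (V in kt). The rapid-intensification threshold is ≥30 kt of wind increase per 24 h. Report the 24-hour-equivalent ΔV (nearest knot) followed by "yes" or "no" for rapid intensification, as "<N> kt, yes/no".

V₁: ΔP = 37, V ≈ 5.7 × 37^0.665 ≈ 62.91 kt.
V₂: ΔP = 73, V ≈ 5.7 × 73^0.665 ≈ 98.85 kt.
ΔV over 12 h = 35.94 kt → 24 h equivalent = 35.94 × 24/12 ≈ 71.88 kt.
72 kt ≥ 30 kt ⇒ rapid intensification.

72 kt, yes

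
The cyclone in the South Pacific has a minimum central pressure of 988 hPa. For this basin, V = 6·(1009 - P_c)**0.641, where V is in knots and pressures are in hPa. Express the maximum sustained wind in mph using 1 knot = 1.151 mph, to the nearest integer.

49 mph

ΔP = 1009 − 988 = 21 hPa.
V ≈ 6 × 21^0.641 = 6 × 7.040 ≈ 42.237 kt.
42.237 × 1.151 ≈ 48.61 mph → 49 mph.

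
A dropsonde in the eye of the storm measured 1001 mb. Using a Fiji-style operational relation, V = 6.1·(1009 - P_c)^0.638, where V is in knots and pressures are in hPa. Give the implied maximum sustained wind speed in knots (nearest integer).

23 kt

ΔP = 1009 − 1001 = 8 mb.
8^0.638 ≈ 3.769.
V ≈ 6.1 × 3.769 ≈ 23.0 kt.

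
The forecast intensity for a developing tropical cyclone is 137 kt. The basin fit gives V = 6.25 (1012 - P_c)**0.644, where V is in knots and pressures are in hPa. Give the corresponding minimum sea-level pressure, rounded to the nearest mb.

891 mb

ΔP = (V / 6.25)^(1/0.644) = (137/6.25)^1.553.
137/6.25 = 21.920; 21.920^1.553 ≈ 120.80 mb.
P_c = 1012 − 120.80 = 891.20 ≈ 891 mb.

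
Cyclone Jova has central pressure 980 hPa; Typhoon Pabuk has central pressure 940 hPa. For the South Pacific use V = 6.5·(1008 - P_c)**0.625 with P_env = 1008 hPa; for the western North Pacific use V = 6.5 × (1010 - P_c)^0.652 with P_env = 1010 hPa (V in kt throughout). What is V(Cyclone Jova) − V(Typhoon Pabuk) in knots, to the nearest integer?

Cyclone Jova: ΔP = 28; V ≈ 6.5 × 28^0.625 ≈ 52.17 kt.
Typhoon Pabuk: ΔP = 70; V ≈ 6.5 × 70^0.652 ≈ 103.73 kt.
Difference ≈ 52.17 − 103.73 = -51.56 → -52 kt.

-52 kt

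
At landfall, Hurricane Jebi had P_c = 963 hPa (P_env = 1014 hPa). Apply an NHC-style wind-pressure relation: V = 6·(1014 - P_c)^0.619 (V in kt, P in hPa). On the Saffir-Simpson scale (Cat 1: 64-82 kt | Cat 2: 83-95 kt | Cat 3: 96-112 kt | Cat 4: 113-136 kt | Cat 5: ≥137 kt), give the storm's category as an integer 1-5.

1

ΔP = 1014 − 963 = 51 hPa.
V ≈ 6 × 51^0.619 = 6 × 11.40 ≈ 68 kt.
68 kt falls in the Category 1 band.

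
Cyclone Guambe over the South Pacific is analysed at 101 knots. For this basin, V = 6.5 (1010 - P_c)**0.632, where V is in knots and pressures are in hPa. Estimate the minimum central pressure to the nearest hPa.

933 hPa

ΔP = (V / 6.5)^(1/0.632) = (101/6.5)^1.582.
101/6.5 = 15.538; 15.538^1.582 ≈ 76.76 hPa.
P_c = 1010 − 76.76 = 933.24 ≈ 933 hPa.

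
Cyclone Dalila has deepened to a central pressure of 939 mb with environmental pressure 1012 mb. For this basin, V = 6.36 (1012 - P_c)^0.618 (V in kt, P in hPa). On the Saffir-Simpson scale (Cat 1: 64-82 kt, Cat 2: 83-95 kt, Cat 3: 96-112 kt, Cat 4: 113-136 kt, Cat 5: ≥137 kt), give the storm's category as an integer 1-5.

2

ΔP = 1012 − 939 = 73 mb.
V ≈ 6.36 × 73^0.618 = 6.36 × 14.18 ≈ 90 kt.
90 kt falls in the Category 2 band.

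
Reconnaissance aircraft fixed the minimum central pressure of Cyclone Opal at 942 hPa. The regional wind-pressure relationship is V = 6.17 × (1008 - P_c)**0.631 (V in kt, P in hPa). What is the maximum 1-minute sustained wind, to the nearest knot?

ΔP = 1008 − 942 = 66 hPa.
66^0.631 ≈ 14.065.
V ≈ 6.17 × 14.065 ≈ 86.8 kt.

87 kt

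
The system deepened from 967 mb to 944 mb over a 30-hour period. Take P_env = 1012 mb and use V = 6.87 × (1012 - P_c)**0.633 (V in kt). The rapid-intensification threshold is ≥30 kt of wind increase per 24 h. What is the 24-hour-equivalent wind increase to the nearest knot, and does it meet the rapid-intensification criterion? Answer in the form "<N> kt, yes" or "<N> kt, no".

V₁: ΔP = 45, V ≈ 6.87 × 45^0.633 ≈ 76.46 kt.
V₂: ΔP = 68, V ≈ 6.87 × 68^0.633 ≈ 99.30 kt.
ΔV over 30 h = 22.84 kt → 24 h equivalent = 22.84 × 24/30 ≈ 18.27 kt.
18 kt < 30 kt ⇒ not rapid intensification.

18 kt, no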